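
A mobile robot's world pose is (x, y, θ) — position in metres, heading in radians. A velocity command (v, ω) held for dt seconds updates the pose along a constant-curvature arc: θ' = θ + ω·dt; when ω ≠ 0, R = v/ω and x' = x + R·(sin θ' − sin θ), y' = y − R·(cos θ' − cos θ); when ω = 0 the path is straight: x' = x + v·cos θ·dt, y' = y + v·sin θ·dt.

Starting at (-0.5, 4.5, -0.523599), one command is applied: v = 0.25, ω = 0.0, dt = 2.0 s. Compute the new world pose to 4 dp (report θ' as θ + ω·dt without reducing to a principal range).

θ' = -0.5236 + 0.0·2.0 = -0.5236
ω = 0 → straight: x' = -0.5 + 0.25·cos(-0.5236)·2.0 = -0.0670
y' = 4.5 + 0.25·sin(-0.5236)·2.0 = 4.2500

(-0.0670, 4.2500, -0.5236)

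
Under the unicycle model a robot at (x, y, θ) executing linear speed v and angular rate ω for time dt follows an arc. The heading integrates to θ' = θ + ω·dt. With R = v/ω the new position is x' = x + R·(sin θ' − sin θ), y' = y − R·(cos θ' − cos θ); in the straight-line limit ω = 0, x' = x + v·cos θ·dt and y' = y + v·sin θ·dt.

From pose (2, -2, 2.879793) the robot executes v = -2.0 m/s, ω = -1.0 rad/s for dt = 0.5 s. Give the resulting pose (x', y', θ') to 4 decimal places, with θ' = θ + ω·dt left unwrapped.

θ' = 2.8798 + -1.0·0.5 = 2.3798
R = v/ω = -2.0/-1.0 = 2.0000
x' = 2 + 2.0000·(sin 2.3798 − sin 2.8798) = 2.8628
y' = -2 − 2.0000·(cos 2.3798 − cos 2.8798) = -2.4847

(2.8628, -2.4847, 2.3798)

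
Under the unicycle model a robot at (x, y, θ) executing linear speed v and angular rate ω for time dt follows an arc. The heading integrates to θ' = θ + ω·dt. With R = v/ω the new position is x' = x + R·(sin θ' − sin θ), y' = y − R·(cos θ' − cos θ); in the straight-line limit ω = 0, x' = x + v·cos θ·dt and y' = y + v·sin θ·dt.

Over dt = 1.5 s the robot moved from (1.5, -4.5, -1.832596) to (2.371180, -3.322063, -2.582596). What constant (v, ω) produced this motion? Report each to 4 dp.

v = -1.0000, ω = -0.5000

Δθ = -2.582596 − -1.832596 = -0.750000
ω = Δθ/dt = -0.750000/1.5 = -0.5000
R = −Δy/(cos θ' − cos θ) = 2.0000
v = R·ω = 2.0000·-0.5000 = -1.0000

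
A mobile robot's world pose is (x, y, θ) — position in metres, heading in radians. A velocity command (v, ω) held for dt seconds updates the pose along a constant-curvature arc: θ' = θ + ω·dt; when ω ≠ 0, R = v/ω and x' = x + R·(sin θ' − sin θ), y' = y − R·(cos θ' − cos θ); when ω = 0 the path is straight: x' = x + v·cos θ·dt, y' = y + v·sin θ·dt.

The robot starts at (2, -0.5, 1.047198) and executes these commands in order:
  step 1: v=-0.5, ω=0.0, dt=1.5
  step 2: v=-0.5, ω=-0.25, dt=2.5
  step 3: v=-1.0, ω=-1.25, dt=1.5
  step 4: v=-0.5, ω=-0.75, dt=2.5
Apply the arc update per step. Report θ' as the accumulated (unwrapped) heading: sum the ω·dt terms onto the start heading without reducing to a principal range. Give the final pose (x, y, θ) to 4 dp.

step 1: θ'=1.0472 (straight) → pose (1.6250, -1.1495, 1.0472)
step 2: θ'=0.4222 (R=2.0000) → pose (0.7125, -1.9739, 0.4222)
step 3: θ'=-1.4528 (R=0.8000) → pose (-0.4098, -1.3383, -1.4528)
step 4: θ'=-3.3278 (R=0.6667) → pose (0.3757, -0.6047, -3.3278)

(0.3757, -0.6047, -3.3278)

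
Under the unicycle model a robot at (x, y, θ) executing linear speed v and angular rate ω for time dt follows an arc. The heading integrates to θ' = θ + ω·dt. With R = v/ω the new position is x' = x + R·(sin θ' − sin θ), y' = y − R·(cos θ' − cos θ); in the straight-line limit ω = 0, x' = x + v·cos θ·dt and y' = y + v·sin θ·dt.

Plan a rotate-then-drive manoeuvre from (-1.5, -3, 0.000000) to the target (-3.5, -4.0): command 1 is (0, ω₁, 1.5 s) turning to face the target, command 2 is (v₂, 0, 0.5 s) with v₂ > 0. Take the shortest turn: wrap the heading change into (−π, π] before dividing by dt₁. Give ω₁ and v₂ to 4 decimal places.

heading to target = atan2(-4−-3, -3.5−-1.5) = -2.6779
Δθ = wrap(-2.6779 − 0.0000) = -2.6779; ω₁ = Δθ/dt₁ = -1.7853
distance = √((-3.5−-1.5)² + (-4−-3)²) = 2.2361; v₂ = distance/dt₂ = 4.4721

ω₁ = -1.7853, v₂ = 4.4721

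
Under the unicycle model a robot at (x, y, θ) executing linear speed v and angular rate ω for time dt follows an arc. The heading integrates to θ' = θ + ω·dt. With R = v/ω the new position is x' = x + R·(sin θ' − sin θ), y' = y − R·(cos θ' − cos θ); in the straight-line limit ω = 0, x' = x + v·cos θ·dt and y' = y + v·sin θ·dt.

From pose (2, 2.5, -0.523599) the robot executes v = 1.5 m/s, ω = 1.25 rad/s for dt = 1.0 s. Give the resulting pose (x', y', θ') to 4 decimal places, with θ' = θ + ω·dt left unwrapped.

θ' = -0.5236 + 1.25·1.0 = 0.7264
R = v/ω = 1.5/1.25 = 1.2000
x' = 2 + 1.2000·(sin 0.7264 − sin -0.5236) = 3.3970
y' = 2.5 − 1.2000·(cos 0.7264 − cos -0.5236) = 2.6421

(3.3970, 2.6421, 0.7264)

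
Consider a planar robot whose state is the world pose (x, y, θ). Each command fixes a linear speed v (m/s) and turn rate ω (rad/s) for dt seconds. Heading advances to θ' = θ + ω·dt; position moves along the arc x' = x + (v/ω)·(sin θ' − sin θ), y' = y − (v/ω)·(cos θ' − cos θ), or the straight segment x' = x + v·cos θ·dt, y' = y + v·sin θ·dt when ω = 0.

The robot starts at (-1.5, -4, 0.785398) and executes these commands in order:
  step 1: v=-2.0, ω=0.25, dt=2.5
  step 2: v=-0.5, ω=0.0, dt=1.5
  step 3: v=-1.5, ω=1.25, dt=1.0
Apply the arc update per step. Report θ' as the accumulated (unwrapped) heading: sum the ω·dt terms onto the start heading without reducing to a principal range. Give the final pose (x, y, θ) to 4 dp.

step 1: θ'=1.4104 (R=-8.0000) → pose (-3.7405, -8.3792, 1.4104)
step 2: θ'=1.4104 (straight) → pose (-3.8602, -9.1195, 1.4104)
step 3: θ'=2.6604 (R=-1.2000) → pose (-3.2310, -10.3749, 2.6604)

(-3.2310, -10.3749, 2.6604)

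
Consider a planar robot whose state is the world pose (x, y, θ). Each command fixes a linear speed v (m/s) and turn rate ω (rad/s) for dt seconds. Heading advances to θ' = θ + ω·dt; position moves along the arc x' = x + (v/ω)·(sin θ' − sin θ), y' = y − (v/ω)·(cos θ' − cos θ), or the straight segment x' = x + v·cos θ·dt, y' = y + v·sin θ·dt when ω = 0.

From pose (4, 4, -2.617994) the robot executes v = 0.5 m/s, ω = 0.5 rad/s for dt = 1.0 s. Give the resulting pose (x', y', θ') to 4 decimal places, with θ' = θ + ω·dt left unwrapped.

(3.6460, 3.6543, -2.1180)

θ' = -2.6180 + 0.5·1.0 = -2.1180
R = v/ω = 0.5/0.5 = 1.0000
x' = 4 + 1.0000·(sin -2.1180 − sin -2.6180) = 3.6460
y' = 4 − 1.0000·(cos -2.1180 − cos -2.6180) = 3.6543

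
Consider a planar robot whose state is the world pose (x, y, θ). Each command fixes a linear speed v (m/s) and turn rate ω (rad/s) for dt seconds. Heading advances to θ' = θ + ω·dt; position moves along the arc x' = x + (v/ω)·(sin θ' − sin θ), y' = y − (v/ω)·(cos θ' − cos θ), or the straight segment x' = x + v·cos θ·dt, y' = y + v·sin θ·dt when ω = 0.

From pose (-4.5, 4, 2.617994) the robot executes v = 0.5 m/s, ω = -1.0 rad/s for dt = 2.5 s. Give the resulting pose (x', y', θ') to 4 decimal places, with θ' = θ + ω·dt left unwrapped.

θ' = 2.6180 + -1.0·2.5 = 0.1180
R = v/ω = 0.5/-1.0 = -0.5000
x' = -4.5 + -0.5000·(sin 0.1180 − sin 2.6180) = -4.3089
y' = 4 − -0.5000·(cos 0.1180 − cos 2.6180) = 4.9295

(-4.3089, 4.9295, 0.1180)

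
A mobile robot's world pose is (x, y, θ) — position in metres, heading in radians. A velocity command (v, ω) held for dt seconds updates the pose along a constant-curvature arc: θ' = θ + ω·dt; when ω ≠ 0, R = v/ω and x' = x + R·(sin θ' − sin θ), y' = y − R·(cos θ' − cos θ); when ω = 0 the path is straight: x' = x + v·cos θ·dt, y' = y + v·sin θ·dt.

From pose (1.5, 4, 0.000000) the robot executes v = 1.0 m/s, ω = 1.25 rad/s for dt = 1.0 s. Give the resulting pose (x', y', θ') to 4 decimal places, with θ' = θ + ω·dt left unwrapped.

θ' = 0.0000 + 1.25·1.0 = 1.2500
R = v/ω = 1.0/1.25 = 0.8000
x' = 1.5 + 0.8000·(sin 1.2500 − sin 0.0000) = 2.2592
y' = 4 − 0.8000·(cos 1.2500 − cos 0.0000) = 4.5477

(2.2592, 4.5477, 1.2500)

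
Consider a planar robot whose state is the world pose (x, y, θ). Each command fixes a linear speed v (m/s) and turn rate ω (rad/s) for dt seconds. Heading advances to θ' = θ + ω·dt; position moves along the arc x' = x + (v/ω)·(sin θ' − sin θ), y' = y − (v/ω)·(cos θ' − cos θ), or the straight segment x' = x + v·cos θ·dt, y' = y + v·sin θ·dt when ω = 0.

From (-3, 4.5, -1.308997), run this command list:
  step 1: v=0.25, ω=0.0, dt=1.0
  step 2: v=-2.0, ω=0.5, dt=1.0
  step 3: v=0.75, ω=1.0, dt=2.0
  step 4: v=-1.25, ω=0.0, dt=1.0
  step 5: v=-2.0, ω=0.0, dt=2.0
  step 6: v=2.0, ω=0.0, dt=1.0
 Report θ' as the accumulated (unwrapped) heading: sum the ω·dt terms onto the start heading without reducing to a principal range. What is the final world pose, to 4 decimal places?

(-3.8702, 3.2054, 1.1910)

step 1: θ'=-1.3090 (straight) → pose (-2.9353, 4.2585, -1.3090)
step 2: θ'=-0.8090 (R=-4.0000) → pose (-3.9046, 5.9841, -0.8090)
step 3: θ'=1.1910 (R=0.7500) → pose (-2.6654, 6.2238, 1.1910)
step 4: θ'=1.1910 (straight) → pose (-3.1288, 5.0628, 1.1910)
step 5: θ'=1.1910 (straight) → pose (-4.6117, 1.3479, 1.1910)
step 6: θ'=1.1910 (straight) → pose (-3.8702, 3.2054, 1.1910)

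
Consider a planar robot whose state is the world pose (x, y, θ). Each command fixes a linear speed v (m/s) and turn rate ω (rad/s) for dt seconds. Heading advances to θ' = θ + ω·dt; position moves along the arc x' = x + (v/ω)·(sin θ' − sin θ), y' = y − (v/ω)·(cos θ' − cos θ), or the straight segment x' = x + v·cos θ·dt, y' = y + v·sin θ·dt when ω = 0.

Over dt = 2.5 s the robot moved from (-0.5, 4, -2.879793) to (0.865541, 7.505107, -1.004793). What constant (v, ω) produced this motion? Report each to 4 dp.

Δθ = -1.004793 − -2.879793 = 1.875000
ω = Δθ/dt = 1.875000/2.5 = 0.7500
R = −Δy/(cos θ' − cos θ) = -2.3333
v = R·ω = -2.3333·0.7500 = -1.7500

v = -1.7500, ω = 0.7500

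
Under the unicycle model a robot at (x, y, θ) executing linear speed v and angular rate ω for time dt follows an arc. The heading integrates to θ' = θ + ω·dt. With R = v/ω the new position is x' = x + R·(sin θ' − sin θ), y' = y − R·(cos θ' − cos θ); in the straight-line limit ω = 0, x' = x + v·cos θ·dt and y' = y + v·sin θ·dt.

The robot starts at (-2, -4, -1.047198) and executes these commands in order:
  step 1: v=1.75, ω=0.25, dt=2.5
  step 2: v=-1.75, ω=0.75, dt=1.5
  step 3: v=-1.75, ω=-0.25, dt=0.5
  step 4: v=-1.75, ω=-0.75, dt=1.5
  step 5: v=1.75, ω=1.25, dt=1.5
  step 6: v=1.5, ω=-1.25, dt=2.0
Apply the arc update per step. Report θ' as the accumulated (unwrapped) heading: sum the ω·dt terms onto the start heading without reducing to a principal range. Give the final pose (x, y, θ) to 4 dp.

(-0.1022, -6.7581, -1.1722)

step 1: θ'=-0.4222 (R=7.0000) → pose (1.1938, -6.8853, -0.4222)
step 2: θ'=0.7028 (R=-2.3333) → pose (-1.2705, -7.2334, 0.7028)
step 3: θ'=0.5778 (R=7.0000) → pose (-1.9717, -7.7558, 0.5778)
step 4: θ'=-0.5472 (R=2.3333) → pose (-4.4602, -7.7939, -0.5472)
step 5: θ'=1.3278 (R=1.4000) → pose (-2.3729, -6.9351, 1.3278)
step 6: θ'=-1.1722 (R=-1.2000) → pose (-0.1022, -6.7581, -1.1722)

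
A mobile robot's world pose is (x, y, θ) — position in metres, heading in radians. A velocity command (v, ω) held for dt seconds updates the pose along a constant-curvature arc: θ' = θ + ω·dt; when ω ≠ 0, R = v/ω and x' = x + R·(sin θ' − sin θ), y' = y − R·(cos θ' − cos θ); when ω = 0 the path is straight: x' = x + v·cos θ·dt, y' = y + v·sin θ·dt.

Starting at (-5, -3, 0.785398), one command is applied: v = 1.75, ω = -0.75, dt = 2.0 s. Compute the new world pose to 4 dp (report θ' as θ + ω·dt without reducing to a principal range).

θ' = 0.7854 + -0.75·2.0 = -0.7146
R = v/ω = 1.75/-0.75 = -2.3333
x' = -5 + -2.3333·(sin -0.7146 − sin 0.7854) = -1.8210
y' = -3 − -2.3333·(cos -0.7146 − cos 0.7854) = -2.8874

(-1.8210, -2.8874, -0.7146)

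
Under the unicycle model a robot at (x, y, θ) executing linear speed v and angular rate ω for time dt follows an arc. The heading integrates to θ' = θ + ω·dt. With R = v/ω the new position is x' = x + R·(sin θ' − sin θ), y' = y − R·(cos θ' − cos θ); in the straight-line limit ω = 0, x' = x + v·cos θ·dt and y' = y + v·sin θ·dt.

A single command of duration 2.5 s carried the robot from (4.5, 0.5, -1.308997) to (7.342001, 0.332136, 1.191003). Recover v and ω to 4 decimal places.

v = 1.5000, ω = 1.0000

Δθ = 1.191003 − -1.308997 = 2.500000
ω = Δθ/dt = 2.500000/2.5 = 1.0000
R = Δx/(sin θ' − sin θ) = 1.5000
v = R·ω = 1.5000·1.0000 = 1.5000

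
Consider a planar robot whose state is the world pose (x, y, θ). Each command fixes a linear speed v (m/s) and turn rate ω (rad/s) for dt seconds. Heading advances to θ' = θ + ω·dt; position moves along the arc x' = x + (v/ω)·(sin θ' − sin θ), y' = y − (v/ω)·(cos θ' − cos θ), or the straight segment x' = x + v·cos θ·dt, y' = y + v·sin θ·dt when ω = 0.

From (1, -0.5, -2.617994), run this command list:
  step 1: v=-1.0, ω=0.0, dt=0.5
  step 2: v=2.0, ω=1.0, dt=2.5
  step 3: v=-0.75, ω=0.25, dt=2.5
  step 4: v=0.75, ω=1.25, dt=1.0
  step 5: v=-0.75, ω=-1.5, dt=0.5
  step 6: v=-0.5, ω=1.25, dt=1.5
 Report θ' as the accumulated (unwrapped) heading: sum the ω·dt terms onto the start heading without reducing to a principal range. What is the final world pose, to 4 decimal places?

step 1: θ'=-2.6180 (straight) → pose (1.4330, -0.2500, -2.6180)
step 2: θ'=-0.1180 (R=2.0000) → pose (2.1976, -3.9681, -0.1180)
step 3: θ'=0.5070 (R=-3.0000) → pose (0.3877, -4.3247, 0.5070)
step 4: θ'=1.7570 (R=0.6000) → pose (0.6860, -3.6891, 1.7570)
step 5: θ'=1.0070 (R=0.5000) → pose (0.6173, -4.0488, 1.0070)
step 6: θ'=2.8820 (R=-0.4000) → pose (0.8527, -4.6492, 2.8820)

(0.8527, -4.6492, 2.8820)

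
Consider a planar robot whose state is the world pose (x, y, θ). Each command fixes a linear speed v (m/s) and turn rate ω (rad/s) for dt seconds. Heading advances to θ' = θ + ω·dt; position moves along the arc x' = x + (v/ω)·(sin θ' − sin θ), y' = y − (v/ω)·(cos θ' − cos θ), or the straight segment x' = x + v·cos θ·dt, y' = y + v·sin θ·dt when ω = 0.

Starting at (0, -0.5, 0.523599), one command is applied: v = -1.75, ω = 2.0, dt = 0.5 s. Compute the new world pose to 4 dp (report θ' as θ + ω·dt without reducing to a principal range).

θ' = 0.5236 + 2.0·0.5 = 1.5236
R = v/ω = -1.75/2.0 = -0.8750
x' = 0 + -0.8750·(sin 1.5236 − sin 0.5236) = -0.4365
y' = -0.5 − -0.8750·(cos 1.5236 − cos 0.5236) = -1.2165

(-0.4365, -1.2165, 1.5236)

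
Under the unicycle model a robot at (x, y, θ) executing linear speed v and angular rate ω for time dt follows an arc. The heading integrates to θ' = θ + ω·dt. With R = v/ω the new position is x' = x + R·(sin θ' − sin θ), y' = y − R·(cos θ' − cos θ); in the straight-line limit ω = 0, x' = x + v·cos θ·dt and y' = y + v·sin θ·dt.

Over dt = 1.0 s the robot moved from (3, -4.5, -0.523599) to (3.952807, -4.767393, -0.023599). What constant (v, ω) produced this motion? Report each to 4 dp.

v = 1.0000, ω = 0.5000

Δθ = -0.023599 − -0.523599 = 0.500000
ω = Δθ/dt = 0.500000/1.0 = 0.5000
R = Δx/(sin θ' − sin θ) = 2.0000
v = R·ω = 2.0000·0.5000 = 1.0000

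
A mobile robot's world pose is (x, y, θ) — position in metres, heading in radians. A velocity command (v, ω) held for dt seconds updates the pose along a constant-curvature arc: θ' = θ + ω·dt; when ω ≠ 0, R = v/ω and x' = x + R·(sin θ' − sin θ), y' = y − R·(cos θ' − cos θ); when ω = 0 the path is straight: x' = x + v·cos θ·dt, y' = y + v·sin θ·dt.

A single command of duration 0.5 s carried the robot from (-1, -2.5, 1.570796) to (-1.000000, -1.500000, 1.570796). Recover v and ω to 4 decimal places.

Δθ = 1.570796 − 1.570796 = 0.000000
ω = Δθ/dt = 0.000000/0.5 = 0.0000
ω = 0 → v = (Δx·cos θ + Δy·sin θ)/dt = 2.0000

v = 2.0000, ω = 0.0000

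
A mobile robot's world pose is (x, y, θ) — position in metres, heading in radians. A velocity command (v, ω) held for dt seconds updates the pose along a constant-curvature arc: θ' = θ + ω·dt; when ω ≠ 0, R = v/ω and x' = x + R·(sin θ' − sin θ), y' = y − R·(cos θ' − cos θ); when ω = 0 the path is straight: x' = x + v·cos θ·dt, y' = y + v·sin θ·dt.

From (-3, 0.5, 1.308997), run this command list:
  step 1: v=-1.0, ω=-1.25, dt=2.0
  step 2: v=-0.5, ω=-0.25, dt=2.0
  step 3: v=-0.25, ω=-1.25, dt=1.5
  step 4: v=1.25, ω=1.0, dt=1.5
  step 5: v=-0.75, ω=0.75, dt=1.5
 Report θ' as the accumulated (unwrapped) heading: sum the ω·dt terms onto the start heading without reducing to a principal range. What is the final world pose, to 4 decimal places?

(-6.0492, 2.0691, -0.9410)

step 1: θ'=-1.1910 (R=0.8000) → pose (-4.5157, 0.4105, -1.1910)
step 2: θ'=-1.6910 (R=2.0000) → pose (-4.6438, 1.3918, -1.6910)
step 3: θ'=-3.5660 (R=0.2000) → pose (-4.3629, 1.5500, -3.5660)
step 4: θ'=-2.0660 (R=1.2500) → pose (-5.9775, 1.0050, -2.0660)
step 5: θ'=-0.9410 (R=-1.0000) → pose (-6.0492, 2.0691, -0.9410)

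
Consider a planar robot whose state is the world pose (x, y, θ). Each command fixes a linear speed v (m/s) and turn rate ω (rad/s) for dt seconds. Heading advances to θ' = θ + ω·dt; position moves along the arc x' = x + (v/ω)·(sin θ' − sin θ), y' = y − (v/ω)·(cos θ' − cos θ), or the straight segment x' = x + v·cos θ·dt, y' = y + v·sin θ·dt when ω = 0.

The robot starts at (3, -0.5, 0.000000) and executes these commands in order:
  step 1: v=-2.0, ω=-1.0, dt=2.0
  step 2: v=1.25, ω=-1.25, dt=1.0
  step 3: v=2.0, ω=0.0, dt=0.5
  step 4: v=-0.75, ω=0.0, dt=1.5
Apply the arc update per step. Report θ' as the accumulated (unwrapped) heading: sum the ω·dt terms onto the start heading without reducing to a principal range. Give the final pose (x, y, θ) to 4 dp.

(0.2882, 1.7408, -3.2500)

step 1: θ'=-2.0000 (R=2.0000) → pose (1.1814, 2.3323, -2.0000)
step 2: θ'=-3.2500 (R=-1.0000) → pose (0.1639, 1.7543, -3.2500)
step 3: θ'=-3.2500 (straight) → pose (-0.8302, 1.8625, -3.2500)
step 4: θ'=-3.2500 (straight) → pose (0.2882, 1.7408, -3.2500)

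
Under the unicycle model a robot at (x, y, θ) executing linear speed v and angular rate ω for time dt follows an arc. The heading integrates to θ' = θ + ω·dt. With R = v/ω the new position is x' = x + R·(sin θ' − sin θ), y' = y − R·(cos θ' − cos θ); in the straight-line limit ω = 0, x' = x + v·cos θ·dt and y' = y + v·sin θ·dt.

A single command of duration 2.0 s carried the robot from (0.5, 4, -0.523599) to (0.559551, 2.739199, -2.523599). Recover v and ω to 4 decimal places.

v = 0.7500, ω = -1.0000

Δθ = -2.523599 − -0.523599 = -2.000000
ω = Δθ/dt = -2.000000/2.0 = -1.0000
R = −Δy/(cos θ' − cos θ) = -0.7500
v = R·ω = -0.7500·-1.0000 = 0.7500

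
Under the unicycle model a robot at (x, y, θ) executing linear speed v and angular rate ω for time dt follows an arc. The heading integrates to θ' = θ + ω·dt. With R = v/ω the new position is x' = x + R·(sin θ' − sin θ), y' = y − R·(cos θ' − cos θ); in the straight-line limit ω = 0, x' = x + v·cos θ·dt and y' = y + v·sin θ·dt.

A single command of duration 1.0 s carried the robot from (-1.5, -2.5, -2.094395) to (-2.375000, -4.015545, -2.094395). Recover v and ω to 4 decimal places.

v = 1.7500, ω = 0.0000

Δθ = -2.094395 − -2.094395 = 0.000000
ω = Δθ/dt = 0.000000/1.0 = 0.0000
ω = 0 → v = (Δx·cos θ + Δy·sin θ)/dt = 1.7500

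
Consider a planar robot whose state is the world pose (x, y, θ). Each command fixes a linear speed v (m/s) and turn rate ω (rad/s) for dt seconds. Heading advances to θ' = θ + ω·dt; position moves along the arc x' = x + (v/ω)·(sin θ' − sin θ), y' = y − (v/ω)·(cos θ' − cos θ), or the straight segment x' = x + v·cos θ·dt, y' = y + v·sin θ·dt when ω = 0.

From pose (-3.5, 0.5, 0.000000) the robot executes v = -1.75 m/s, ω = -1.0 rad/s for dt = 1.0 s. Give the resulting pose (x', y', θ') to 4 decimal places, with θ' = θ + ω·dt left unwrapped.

θ' = 0.0000 + -1.0·1.0 = -1.0000
R = v/ω = -1.75/-1.0 = 1.7500
x' = -3.5 + 1.7500·(sin -1.0000 − sin 0.0000) = -4.9726
y' = 0.5 − 1.7500·(cos -1.0000 − cos 0.0000) = 1.3045

(-4.9726, 1.3045, -1.0000)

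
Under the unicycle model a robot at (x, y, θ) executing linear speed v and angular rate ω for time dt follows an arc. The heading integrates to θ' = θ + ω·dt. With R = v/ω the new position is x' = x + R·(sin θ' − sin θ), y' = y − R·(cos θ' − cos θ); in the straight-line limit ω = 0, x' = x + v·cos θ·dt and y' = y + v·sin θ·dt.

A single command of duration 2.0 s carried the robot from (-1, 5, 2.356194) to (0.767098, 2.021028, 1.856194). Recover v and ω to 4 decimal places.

Δθ = 1.856194 − 2.356194 = -0.500000
ω = Δθ/dt = -0.500000/2.0 = -0.2500
R = −Δy/(cos θ' − cos θ) = 7.0000
v = R·ω = 7.0000·-0.2500 = -1.7500

v = -1.7500, ω = -0.2500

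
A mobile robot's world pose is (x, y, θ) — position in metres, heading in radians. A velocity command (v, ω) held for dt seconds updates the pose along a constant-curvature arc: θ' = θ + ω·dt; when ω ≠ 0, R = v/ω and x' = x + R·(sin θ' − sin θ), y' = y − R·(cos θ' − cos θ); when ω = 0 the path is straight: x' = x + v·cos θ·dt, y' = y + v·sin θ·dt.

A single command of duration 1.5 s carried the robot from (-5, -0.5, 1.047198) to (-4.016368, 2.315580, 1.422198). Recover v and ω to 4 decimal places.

v = 2.0000, ω = 0.2500

Δθ = 1.422198 − 1.047198 = 0.375000
ω = Δθ/dt = 0.375000/1.5 = 0.2500
R = −Δy/(cos θ' − cos θ) = 8.0000
v = R·ω = 8.0000·0.2500 = 2.0000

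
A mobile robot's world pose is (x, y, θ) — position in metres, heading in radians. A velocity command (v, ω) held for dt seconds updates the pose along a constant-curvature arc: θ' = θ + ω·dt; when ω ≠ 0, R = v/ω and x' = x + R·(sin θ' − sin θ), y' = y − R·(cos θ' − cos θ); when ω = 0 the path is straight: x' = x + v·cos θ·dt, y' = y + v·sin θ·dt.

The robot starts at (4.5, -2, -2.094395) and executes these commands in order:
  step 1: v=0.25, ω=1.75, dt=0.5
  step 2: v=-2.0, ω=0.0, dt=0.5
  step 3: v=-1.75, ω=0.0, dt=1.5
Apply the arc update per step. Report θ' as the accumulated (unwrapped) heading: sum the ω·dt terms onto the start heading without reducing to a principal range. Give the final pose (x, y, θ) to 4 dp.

step 1: θ'=-1.2194 (R=0.1429) → pose (4.4896, -2.1206, -1.2194)
step 2: θ'=-1.2194 (straight) → pose (4.1454, -1.1817, -1.2194)
step 3: θ'=-1.2194 (straight) → pose (3.2418, 1.2829, -1.2194)

(3.2418, 1.2829, -1.2194)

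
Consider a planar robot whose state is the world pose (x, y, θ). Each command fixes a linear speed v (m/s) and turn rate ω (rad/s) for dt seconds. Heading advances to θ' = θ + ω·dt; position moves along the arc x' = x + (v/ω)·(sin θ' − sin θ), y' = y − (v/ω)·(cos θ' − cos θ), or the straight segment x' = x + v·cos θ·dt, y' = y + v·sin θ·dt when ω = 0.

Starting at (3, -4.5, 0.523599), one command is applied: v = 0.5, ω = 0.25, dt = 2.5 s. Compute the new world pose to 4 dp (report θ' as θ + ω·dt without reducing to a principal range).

θ' = 0.5236 + 0.25·2.5 = 1.1486
R = v/ω = 0.5/0.25 = 2.0000
x' = 3 + 2.0000·(sin 1.1486 − sin 0.5236) = 3.8244
y' = -4.5 − 2.0000·(cos 1.1486 − cos 0.5236) = -3.5875

(3.8244, -3.5875, 1.1486)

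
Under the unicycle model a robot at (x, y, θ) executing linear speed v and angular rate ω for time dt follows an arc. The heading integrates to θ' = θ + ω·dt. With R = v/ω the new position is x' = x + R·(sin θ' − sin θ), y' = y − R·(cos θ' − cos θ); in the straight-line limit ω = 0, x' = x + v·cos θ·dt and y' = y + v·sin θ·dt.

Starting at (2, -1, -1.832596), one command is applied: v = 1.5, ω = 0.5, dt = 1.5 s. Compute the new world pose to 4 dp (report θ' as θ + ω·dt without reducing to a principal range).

(2.2482, -3.1836, -1.0826)

θ' = -1.8326 + 0.5·1.5 = -1.0826
R = v/ω = 1.5/0.5 = 3.0000
x' = 2 + 3.0000·(sin -1.0826 − sin -1.8326) = 2.2482
y' = -1 − 3.0000·(cos -1.0826 − cos -1.8326) = -3.1836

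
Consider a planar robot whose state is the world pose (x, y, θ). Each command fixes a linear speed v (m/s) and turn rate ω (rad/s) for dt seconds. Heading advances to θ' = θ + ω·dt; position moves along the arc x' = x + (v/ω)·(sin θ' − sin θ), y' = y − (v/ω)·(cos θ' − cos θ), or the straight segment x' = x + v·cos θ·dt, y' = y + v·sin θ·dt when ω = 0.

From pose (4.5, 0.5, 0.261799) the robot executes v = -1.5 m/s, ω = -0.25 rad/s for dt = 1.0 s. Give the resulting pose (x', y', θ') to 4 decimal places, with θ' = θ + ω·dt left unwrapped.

(3.0179, 0.2960, 0.0118)

θ' = 0.2618 + -0.25·1.0 = 0.0118
R = v/ω = -1.5/-0.25 = 6.0000
x' = 4.5 + 6.0000·(sin 0.0118 − sin 0.2618) = 3.0179
y' = 0.5 − 6.0000·(cos 0.0118 − cos 0.2618) = 0.2960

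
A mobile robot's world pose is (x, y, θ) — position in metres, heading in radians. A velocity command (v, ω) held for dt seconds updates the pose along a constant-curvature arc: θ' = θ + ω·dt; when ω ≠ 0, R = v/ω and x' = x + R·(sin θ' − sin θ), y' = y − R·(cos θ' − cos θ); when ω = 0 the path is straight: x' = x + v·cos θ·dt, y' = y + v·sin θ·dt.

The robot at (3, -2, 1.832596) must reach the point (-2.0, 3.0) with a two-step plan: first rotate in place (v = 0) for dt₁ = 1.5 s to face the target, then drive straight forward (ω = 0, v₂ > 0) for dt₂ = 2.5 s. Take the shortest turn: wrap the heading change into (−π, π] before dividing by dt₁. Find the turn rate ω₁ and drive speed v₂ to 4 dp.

heading to target = atan2(3−-2, -2−3) = 2.3562
Δθ = wrap(2.3562 − 1.8326) = 0.5236; ω₁ = Δθ/dt₁ = 0.3491
distance = √((-2−3)² + (3−-2)²) = 7.0711; v₂ = distance/dt₂ = 2.8284

ω₁ = 0.3491, v₂ = 2.8284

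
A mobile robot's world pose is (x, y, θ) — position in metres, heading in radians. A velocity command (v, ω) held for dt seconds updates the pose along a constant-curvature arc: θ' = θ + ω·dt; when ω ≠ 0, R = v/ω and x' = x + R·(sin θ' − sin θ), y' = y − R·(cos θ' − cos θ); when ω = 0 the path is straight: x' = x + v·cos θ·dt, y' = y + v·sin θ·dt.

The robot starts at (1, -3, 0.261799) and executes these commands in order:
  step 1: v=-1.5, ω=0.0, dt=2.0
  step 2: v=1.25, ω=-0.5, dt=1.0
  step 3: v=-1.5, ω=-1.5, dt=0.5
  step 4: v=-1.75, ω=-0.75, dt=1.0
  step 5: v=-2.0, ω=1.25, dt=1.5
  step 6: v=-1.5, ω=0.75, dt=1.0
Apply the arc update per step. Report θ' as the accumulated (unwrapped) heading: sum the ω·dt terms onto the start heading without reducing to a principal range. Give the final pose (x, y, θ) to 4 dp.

(-4.6854, -0.5336, 0.8868)

step 1: θ'=0.2618 (straight) → pose (-1.8978, -3.7765, 0.2618)
step 2: θ'=-0.2382 (R=-2.5000) → pose (-0.6608, -3.7619, -0.2382)
step 3: θ'=-0.9882 (R=1.0000) → pose (-1.2599, -3.3403, -0.9882)
step 4: θ'=-1.7382 (R=2.3333) → pose (-1.6122, -1.6677, -1.7382)
step 5: θ'=0.1368 (R=-1.6000) → pose (-3.4080, 0.1839, 0.1368)
step 6: θ'=0.8868 (R=-2.0000) → pose (-4.6854, -0.5336, 0.8868)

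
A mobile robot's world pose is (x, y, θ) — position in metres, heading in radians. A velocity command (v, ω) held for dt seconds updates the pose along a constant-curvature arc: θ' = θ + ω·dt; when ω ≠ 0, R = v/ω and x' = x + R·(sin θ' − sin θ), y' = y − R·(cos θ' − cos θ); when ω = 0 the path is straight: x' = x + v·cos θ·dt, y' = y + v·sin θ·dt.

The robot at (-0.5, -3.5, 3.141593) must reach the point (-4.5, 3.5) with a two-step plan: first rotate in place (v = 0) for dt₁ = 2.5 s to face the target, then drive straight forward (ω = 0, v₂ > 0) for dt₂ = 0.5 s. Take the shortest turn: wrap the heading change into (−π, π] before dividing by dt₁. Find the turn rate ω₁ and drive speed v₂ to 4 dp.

ω₁ = -0.4207, v₂ = 16.1245

heading to target = atan2(3.5−-3.5, -4.5−-0.5) = 2.0899
Δθ = wrap(2.0899 − 3.1416) = -1.0517; ω₁ = Δθ/dt₁ = -0.4207
distance = √((-4.5−-0.5)² + (3.5−-3.5)²) = 8.0623; v₂ = distance/dt₂ = 16.1245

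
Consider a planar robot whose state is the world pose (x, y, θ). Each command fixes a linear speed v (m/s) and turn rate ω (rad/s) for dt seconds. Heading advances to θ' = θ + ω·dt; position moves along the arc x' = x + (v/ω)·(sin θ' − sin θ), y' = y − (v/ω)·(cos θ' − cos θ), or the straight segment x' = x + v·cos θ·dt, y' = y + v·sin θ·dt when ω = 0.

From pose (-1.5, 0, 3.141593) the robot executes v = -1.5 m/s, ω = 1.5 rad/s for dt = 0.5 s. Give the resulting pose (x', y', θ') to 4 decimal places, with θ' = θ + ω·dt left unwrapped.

(-0.8184, 0.2683, 3.8916)

θ' = 3.1416 + 1.5·0.5 = 3.8916
R = v/ω = -1.5/1.5 = -1.0000
x' = -1.5 + -1.0000·(sin 3.8916 − sin 3.1416) = -0.8184
y' = 0 − -1.0000·(cos 3.8916 − cos 3.1416) = 0.2683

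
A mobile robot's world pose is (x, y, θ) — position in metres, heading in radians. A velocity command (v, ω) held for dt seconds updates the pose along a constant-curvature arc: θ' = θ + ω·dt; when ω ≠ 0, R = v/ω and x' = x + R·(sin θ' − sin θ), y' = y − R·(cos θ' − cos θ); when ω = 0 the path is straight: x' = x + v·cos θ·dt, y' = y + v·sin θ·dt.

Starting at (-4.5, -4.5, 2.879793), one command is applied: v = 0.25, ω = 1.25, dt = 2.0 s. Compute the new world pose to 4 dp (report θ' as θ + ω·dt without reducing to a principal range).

θ' = 2.8798 + 1.25·2.0 = 5.3798
R = v/ω = 0.25/1.25 = 0.2000
x' = -4.5 + 0.2000·(sin 5.3798 − sin 2.8798) = -4.7089
y' = -4.5 − 0.2000·(cos 5.3798 − cos 2.8798) = -4.8170

(-4.7089, -4.8170, 5.3798)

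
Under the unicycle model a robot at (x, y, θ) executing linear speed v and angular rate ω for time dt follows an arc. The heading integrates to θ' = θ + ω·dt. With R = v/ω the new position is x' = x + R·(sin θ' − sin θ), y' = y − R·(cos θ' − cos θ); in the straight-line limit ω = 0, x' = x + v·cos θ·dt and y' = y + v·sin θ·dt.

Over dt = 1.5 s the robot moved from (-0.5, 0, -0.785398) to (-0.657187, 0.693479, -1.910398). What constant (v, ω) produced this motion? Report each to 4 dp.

Δθ = -1.910398 − -0.785398 = -1.125000
ω = Δθ/dt = -1.125000/1.5 = -0.7500
R = −Δy/(cos θ' − cos θ) = 0.6667
v = R·ω = 0.6667·-0.7500 = -0.5000

v = -0.5000, ω = -0.7500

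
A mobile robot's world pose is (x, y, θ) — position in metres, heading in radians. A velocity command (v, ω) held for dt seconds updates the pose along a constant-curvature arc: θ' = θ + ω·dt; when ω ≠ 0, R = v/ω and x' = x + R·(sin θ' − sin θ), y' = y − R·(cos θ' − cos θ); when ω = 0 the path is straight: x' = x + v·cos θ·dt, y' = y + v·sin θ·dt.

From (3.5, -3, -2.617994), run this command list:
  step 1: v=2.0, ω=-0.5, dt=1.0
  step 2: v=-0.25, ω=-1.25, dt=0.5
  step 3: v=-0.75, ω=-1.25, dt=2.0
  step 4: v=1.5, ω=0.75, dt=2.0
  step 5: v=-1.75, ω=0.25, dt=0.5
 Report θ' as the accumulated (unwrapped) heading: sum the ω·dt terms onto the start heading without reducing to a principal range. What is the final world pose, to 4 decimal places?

(3.3435, -3.6009, -4.6180)

step 1: θ'=-3.1180 (R=-4.0000) → pose (1.5944, -3.5348, -3.1180)
step 2: θ'=-3.7430 (R=0.2000) → pose (1.7123, -3.5698, -3.7430)
step 3: θ'=-6.2430 (R=0.6000) → pose (1.3969, -4.6641, -6.2430)
step 4: θ'=-4.7430 (R=2.0000) → pose (3.3156, -2.7269, -4.7430)
step 5: θ'=-4.6180 (R=-7.0000) → pose (3.3435, -3.6009, -4.6180)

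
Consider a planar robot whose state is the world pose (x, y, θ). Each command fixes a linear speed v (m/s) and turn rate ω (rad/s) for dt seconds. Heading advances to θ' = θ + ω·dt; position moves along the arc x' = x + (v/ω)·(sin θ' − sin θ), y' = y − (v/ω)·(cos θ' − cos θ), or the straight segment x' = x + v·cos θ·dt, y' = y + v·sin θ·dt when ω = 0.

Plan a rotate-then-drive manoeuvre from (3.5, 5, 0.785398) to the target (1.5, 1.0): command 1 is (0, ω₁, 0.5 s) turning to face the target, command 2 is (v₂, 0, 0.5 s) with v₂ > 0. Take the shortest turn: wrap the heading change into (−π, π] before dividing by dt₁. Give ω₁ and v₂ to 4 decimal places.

heading to target = atan2(1−5, 1.5−3.5) = -2.0344
Δθ = wrap(-2.0344 − 0.7854) = -2.8198; ω₁ = Δθ/dt₁ = -5.6397
distance = √((1.5−3.5)² + (1−5)²) = 4.4721; v₂ = distance/dt₂ = 8.9443

ω₁ = -5.6397, v₂ = 8.9443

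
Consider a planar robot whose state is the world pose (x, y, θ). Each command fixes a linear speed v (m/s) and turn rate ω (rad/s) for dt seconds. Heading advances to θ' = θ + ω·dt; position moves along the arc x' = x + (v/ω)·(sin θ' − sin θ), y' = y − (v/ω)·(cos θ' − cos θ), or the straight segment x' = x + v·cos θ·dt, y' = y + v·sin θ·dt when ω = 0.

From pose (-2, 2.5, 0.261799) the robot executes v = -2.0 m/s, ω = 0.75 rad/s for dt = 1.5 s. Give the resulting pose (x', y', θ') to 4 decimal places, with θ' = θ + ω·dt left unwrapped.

θ' = 0.2618 + 0.75·1.5 = 1.3868
R = v/ω = -2.0/0.75 = -2.6667
x' = -2 + -2.6667·(sin 1.3868 − sin 0.2618) = -3.9315
y' = 2.5 − -2.6667·(cos 1.3868 − cos 0.2618) = 0.4121

(-3.9315, 0.4121, 1.3868)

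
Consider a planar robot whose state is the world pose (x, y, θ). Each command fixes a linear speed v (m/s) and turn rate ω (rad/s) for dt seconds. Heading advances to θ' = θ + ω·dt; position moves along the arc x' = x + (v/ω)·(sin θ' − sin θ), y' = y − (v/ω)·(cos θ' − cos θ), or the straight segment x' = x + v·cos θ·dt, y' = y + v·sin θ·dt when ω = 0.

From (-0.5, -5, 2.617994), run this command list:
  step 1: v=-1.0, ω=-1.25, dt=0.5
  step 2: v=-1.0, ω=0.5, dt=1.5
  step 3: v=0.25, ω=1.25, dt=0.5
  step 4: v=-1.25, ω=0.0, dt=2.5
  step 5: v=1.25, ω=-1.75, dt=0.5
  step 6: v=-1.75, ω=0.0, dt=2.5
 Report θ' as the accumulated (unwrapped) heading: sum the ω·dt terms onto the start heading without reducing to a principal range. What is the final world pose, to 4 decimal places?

step 1: θ'=1.9930 (R=0.8000) → pose (-0.1702, -5.3650, 1.9930)
step 2: θ'=2.7430 (R=-2.0000) → pose (0.8779, -6.3887, 2.7430)
step 3: θ'=3.3680 (R=0.2000) → pose (0.7554, -6.3781, 3.3680)
step 4: θ'=3.3680 (straight) → pose (3.8006, -5.6766, 3.3680)
step 5: θ'=2.4930 (R=-0.7143) → pose (3.2088, -5.5498, 2.4930)
step 6: θ'=2.4930 (straight) → pose (6.6954, -8.1926, 2.4930)

(6.6954, -8.1926, 2.4930)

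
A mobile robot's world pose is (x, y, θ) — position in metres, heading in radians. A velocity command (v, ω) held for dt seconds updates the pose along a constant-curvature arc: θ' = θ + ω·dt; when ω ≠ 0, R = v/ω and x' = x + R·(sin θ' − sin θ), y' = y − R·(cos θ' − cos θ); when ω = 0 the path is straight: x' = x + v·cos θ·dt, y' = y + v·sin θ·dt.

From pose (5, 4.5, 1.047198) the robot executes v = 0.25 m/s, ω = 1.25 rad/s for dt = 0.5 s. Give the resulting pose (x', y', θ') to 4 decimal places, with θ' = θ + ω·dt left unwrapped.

(5.0258, 4.6202, 1.6722)

θ' = 1.0472 + 1.25·0.5 = 1.6722
R = v/ω = 0.25/1.25 = 0.2000
x' = 5 + 0.2000·(sin 1.6722 − sin 1.0472) = 5.0258
y' = 4.5 − 0.2000·(cos 1.6722 − cos 1.0472) = 4.6202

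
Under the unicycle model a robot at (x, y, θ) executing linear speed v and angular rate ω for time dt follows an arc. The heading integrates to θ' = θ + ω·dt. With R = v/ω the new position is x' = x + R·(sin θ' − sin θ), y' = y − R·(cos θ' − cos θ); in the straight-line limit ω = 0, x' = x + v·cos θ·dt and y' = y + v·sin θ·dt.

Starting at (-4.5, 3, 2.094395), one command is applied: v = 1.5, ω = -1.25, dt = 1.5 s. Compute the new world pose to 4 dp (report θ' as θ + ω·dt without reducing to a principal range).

θ' = 2.0944 + -1.25·1.5 = 0.2194
R = v/ω = 1.5/-1.25 = -1.2000
x' = -4.5 + -1.2000·(sin 0.2194 − sin 2.0944) = -3.7219
y' = 3 − -1.2000·(cos 0.2194 − cos 2.0944) = 4.7712

(-3.7219, 4.7712, 0.2194)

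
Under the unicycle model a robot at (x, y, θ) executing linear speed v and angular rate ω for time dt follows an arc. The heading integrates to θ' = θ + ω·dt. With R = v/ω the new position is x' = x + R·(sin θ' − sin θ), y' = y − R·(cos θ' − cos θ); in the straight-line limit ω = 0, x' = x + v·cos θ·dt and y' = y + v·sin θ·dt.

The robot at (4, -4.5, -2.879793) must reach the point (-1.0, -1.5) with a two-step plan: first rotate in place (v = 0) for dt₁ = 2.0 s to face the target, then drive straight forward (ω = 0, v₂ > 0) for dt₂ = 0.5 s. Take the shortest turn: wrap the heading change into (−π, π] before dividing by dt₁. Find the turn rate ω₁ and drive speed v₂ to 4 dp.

ω₁ = -0.4011, v₂ = 11.6619

heading to target = atan2(-1.5−-4.5, -1−4) = 2.6012
Δθ = wrap(2.6012 − -2.8798) = -0.8022; ω₁ = Δθ/dt₁ = -0.4011
distance = √((-1−4)² + (-1.5−-4.5)²) = 5.8310; v₂ = distance/dt₂ = 11.6619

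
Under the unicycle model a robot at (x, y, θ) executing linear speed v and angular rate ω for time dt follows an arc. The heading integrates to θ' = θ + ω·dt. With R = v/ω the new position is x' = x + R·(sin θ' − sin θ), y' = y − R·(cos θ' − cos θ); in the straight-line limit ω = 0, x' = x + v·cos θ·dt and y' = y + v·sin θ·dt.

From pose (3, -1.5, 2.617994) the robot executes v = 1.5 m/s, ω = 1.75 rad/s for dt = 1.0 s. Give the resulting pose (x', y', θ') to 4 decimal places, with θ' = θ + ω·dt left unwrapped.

(1.7646, -1.9529, 4.3680)

θ' = 2.6180 + 1.75·1.0 = 4.3680
R = v/ω = 1.5/1.75 = 0.8571
x' = 3 + 0.8571·(sin 4.3680 − sin 2.6180) = 1.7646
y' = -1.5 − 0.8571·(cos 4.3680 − cos 2.6180) = -1.9529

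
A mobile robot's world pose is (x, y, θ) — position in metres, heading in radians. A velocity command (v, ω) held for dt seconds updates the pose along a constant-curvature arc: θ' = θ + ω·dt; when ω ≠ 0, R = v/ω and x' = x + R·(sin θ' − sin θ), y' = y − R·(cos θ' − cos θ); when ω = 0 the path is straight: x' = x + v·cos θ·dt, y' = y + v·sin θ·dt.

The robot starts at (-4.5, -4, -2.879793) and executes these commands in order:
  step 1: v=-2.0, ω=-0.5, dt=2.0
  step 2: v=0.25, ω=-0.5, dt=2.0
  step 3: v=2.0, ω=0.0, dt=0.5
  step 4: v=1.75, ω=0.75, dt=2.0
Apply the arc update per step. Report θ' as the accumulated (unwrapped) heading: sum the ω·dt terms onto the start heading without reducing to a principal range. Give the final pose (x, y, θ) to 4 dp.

(-2.5130, -0.8096, -3.3798)

step 1: θ'=-3.8798 (R=4.0000) → pose (-0.7729, -4.9050, -3.8798)
step 2: θ'=-4.8798 (R=-0.5000) → pose (-0.9294, -4.4518, -4.8798)
step 3: θ'=-4.8798 (straight) → pose (-0.7628, -3.4658, -4.8798)
step 4: θ'=-3.3798 (R=2.3333) → pose (-2.5130, -0.8096, -3.3798)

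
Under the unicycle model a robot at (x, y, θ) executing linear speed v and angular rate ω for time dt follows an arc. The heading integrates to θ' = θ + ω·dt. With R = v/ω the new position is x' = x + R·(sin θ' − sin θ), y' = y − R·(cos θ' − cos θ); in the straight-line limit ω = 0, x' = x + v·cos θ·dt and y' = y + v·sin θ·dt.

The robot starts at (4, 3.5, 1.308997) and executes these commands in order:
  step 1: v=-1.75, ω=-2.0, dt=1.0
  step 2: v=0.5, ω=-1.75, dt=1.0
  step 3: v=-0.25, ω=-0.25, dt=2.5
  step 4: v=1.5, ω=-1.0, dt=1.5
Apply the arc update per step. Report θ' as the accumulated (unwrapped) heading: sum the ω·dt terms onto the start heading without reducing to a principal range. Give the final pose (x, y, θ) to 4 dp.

step 1: θ'=-0.6910 (R=0.8750) → pose (2.5972, 3.0522, -0.6910)
step 2: θ'=-2.4410 (R=-0.2857) → pose (2.5993, 2.6136, -2.4410)
step 3: θ'=-3.0660 (R=1.0000) → pose (3.1684, 2.8463, -3.0660)
step 4: θ'=-4.5660 (R=-1.5000) → pose (1.5712, 4.1232, -4.5660)

(1.5712, 4.1232, -4.5660)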